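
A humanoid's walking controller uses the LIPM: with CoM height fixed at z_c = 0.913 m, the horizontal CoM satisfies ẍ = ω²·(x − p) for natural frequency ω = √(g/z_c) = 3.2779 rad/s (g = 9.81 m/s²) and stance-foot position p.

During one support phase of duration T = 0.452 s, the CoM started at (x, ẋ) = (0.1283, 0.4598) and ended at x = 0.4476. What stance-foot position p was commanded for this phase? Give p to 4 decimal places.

ωT = 3.2779·0.452 = 1.481611; cosh(ωT) = 2.313649, sinh(ωT) = 2.086378
x(T) = p + (x₀−p)·cosh(ωT) + (ẋ₀/ω)·sinh(ωT) ⇒ p·(1 − cosh) = x(T) − x₀·cosh − (ẋ₀/ω)·sinh
numerator   = 0.4476 − (0.1283)·2.313649 − (0.4598/3.2779)·2.086378 = -0.141903
denominator = 1 − 2.313649 = -1.313649
p = -0.141903 / -1.313649 = 0.1080

p = 0.1080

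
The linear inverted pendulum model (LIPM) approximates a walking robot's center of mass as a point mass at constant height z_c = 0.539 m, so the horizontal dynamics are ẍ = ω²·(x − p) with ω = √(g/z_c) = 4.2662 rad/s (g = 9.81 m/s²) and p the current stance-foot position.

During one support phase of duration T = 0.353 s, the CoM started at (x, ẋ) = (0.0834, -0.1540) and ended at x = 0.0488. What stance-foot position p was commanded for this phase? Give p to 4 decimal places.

p = 0.0521

ωT = 4.2662·0.353 = 1.505969; cosh(ωT) = 2.365160, sinh(ωT) = 2.143358
x(T) = p + (x₀−p)·cosh(ωT) + (ẋ₀/ω)·sinh(ωT) ⇒ p·(1 − cosh) = x(T) − x₀·cosh − (ẋ₀/ω)·sinh
numerator   = 0.0488 − (0.0834)·2.365160 − (-0.1540/4.2662)·2.143358 = -0.071084
denominator = 1 − 2.365160 = -1.365160
p = -0.071084 / -1.365160 = 0.0521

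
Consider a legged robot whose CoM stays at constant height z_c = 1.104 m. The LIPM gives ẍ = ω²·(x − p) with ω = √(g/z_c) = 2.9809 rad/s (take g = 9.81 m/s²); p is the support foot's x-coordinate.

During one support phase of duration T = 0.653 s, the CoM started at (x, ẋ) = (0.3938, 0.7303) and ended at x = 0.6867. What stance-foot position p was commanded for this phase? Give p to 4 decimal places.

p = 0.6066

ωT = 2.9809·0.653 = 1.946528; cosh(ωT) = 3.573547, sinh(ωT) = 3.430778
x(T) = p + (x₀−p)·cosh(ωT) + (ẋ₀/ω)·sinh(ωT) ⇒ p·(1 − cosh) = x(T) − x₀·cosh − (ẋ₀/ω)·sinh
numerator   = 0.6867 − (0.3938)·3.573547 − (0.7303/2.9809)·3.430778 = -1.561080
denominator = 1 − 3.573547 = -2.573547
p = -1.561080 / -2.573547 = 0.6066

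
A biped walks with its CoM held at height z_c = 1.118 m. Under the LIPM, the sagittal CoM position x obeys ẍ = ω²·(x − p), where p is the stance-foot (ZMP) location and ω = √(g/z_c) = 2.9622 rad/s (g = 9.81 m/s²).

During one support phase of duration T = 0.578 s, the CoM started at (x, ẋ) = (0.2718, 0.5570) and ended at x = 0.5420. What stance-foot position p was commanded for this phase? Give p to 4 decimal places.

ωT = 2.9622·0.578 = 1.712152; cosh(ωT) = 2.860674, sinh(ωT) = 2.680197
x(T) = p + (x₀−p)·cosh(ωT) + (ẋ₀/ω)·sinh(ωT) ⇒ p·(1 − cosh) = x(T) − x₀·cosh − (ẋ₀/ω)·sinh
numerator   = 0.5420 − (0.2718)·2.860674 − (0.5570/2.9622)·2.680197 = -0.739504
denominator = 1 − 2.860674 = -1.860674
p = -0.739504 / -1.860674 = 0.3974

p = 0.3974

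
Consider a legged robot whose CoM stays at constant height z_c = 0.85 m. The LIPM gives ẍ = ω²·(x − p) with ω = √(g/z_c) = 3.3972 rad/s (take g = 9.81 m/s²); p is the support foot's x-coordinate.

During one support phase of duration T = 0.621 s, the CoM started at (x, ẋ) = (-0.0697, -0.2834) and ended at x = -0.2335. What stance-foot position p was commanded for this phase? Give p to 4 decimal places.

p = -0.1247

ωT = 3.3972·0.621 = 2.109661; cosh(ωT) = 4.183363, sinh(ωT) = 4.062084
x(T) = p + (x₀−p)·cosh(ωT) + (ẋ₀/ω)·sinh(ωT) ⇒ p·(1 − cosh) = x(T) − x₀·cosh − (ẋ₀/ω)·sinh
numerator   = -0.2335 − (-0.0697)·4.183363 − (-0.2834/3.3972)·4.062084 = 0.396946
denominator = 1 − 4.183363 = -3.183363
p = 0.396946 / -3.183363 = -0.1247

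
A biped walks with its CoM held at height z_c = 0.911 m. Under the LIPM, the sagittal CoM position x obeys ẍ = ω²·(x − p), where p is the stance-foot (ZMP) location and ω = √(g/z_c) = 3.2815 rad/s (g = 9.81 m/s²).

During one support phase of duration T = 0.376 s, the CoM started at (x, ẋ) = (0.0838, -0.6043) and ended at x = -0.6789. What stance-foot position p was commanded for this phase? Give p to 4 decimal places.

ωT = 3.2815·0.376 = 1.233844; cosh(ωT) = 1.862789, sinh(ωT) = 1.571617
x(T) = p + (x₀−p)·cosh(ωT) + (ẋ₀/ω)·sinh(ωT) ⇒ p·(1 − cosh) = x(T) − x₀·cosh − (ẋ₀/ω)·sinh
numerator   = -0.6789 − (0.0838)·1.862789 − (-0.6043/3.2815)·1.571617 = -0.545583
denominator = 1 − 1.862789 = -0.862789
p = -0.545583 / -0.862789 = 0.6323

p = 0.6323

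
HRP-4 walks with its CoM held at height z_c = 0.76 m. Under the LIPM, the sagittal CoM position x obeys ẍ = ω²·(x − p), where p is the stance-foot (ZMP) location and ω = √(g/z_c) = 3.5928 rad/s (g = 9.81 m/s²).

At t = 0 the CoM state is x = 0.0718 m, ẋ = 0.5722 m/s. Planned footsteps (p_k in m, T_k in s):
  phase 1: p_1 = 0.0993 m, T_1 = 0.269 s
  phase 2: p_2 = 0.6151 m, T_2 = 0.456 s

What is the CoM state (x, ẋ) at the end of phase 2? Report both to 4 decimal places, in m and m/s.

x = 0.1221, ẋ = -1.3617

phase 1: p=0.0993, T=0.269, ωT=0.966463, cosh=1.504529, sinh=1.124102; start (x,ẋ)=(0.071800, 0.572200) → end (x,ẋ)=(0.236953, 0.749828)
phase 2: p=0.6151, T=0.456, ωT=1.638317, cosh=2.670403, sinh=2.476096; start (x,ẋ)=(0.236953, 0.749828) → end (x,ẋ)=(0.122064, -1.361695)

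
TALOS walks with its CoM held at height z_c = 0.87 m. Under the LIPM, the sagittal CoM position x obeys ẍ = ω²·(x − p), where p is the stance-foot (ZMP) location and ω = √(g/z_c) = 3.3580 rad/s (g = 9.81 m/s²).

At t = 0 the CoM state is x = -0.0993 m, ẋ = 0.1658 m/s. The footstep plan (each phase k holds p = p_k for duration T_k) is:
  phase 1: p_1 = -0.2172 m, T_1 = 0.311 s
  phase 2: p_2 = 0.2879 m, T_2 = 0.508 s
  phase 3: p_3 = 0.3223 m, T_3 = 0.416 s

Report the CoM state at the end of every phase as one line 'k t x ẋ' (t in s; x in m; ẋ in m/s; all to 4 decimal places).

1 0.3110 0.0325 0.7576
2 0.8190 0.1622 -0.1287
3 1.2350 -0.0938 -1.2962

phase 1: p=-0.2172, T=0.311, ωT=1.044338, cosh=1.596721, sinh=1.244796; start (x,ẋ)=(-0.099300, 0.165800) → end (x,ẋ)=(0.032515, 0.757561)
phase 2: p=0.2879, T=0.508, ωT=1.705864, cosh=2.843878, sinh=2.662263; start (x,ẋ)=(0.032515, 0.757561) → end (x,ẋ)=(0.162219, -0.128701)
phase 3: p=0.3223, T=0.416, ωT=1.396928, cosh=2.145059, sinh=1.897703; start (x,ẋ)=(0.162219, -0.128701) → end (x,ẋ)=(-0.093816, -1.296186)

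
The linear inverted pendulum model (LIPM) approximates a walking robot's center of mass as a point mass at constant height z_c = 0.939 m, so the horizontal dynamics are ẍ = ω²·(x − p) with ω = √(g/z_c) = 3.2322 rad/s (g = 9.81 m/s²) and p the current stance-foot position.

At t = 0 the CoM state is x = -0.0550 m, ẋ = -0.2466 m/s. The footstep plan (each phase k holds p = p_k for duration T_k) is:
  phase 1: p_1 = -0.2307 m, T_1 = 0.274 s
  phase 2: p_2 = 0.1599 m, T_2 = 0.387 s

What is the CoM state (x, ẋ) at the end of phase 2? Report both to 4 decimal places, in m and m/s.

phase 1: p=-0.2307, T=0.274, ωT=0.885623, cosh=1.418476, sinh=1.006018; start (x,ẋ)=(-0.055000, -0.246600) → end (x,ẋ)=(-0.058228, 0.221519)
phase 2: p=0.1599, T=0.387, ωT=1.250861, cosh=1.889804, sinh=1.603546; start (x,ẋ)=(-0.058228, 0.221519) → end (x,ẋ)=(-0.142420, -0.711924)

x = -0.1424, ẋ = -0.7119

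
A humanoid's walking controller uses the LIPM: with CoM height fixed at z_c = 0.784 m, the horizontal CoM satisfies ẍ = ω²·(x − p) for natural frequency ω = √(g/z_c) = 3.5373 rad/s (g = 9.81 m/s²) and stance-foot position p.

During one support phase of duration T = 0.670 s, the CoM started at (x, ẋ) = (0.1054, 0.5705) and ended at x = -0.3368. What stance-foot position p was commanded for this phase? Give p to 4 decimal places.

ωT = 3.5373·0.670 = 2.369991; cosh(ωT) = 5.395389, sinh(ωT) = 5.301907
x(T) = p + (x₀−p)·cosh(ωT) + (ẋ₀/ω)·sinh(ωT) ⇒ p·(1 − cosh) = x(T) − x₀·cosh − (ẋ₀/ω)·sinh
numerator   = -0.3368 − (0.1054)·5.395389 − (0.5705/3.5373)·5.301907 = -1.760572
denominator = 1 − 5.395389 = -4.395389
p = -1.760572 / -4.395389 = 0.4005

p = 0.4005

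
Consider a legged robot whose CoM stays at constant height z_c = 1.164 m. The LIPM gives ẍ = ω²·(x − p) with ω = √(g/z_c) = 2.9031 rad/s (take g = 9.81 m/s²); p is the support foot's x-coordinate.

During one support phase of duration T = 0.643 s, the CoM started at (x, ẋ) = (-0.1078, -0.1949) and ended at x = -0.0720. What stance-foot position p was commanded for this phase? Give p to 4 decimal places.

p = -0.2150

ωT = 2.9031·0.643 = 1.866693; cosh(ωT) = 3.310756, sinh(ωT) = 3.156121
x(T) = p + (x₀−p)·cosh(ωT) + (ẋ₀/ω)·sinh(ωT) ⇒ p·(1 − cosh) = x(T) − x₀·cosh − (ẋ₀/ω)·sinh
numerator   = -0.0720 − (-0.1078)·3.310756 − (-0.1949/2.9031)·3.156121 = 0.496786
denominator = 1 − 3.310756 = -2.310756
p = 0.496786 / -2.310756 = -0.2150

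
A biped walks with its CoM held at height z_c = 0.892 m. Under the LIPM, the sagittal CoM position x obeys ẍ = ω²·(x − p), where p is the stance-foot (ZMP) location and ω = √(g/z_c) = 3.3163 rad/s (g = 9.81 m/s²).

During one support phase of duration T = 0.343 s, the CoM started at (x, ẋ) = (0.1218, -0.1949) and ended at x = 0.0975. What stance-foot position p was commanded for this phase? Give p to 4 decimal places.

p = 0.0413

ωT = 3.3163·0.343 = 1.137491; cosh(ωT) = 1.719778, sinh(ωT) = 1.399155
x(T) = p + (x₀−p)·cosh(ωT) + (ẋ₀/ω)·sinh(ωT) ⇒ p·(1 − cosh) = x(T) − x₀·cosh − (ẋ₀/ω)·sinh
numerator   = 0.0975 − (0.1218)·1.719778 − (-0.1949/3.3163)·1.399155 = -0.029740
denominator = 1 − 1.719778 = -0.719778
p = -0.029740 / -0.719778 = 0.0413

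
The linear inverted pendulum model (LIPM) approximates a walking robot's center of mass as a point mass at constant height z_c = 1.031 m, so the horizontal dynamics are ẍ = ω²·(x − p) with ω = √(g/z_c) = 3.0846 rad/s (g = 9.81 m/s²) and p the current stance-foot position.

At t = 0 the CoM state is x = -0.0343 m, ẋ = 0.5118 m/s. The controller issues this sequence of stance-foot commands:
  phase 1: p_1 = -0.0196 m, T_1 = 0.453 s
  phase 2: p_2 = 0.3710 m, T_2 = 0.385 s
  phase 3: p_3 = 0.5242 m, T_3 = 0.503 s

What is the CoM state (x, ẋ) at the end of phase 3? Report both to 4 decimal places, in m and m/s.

x = 1.8422, ẋ = 4.2524

phase 1: p=-0.0196, T=0.453, ωT=1.397324, cosh=2.145810, sinh=1.898552; start (x,ẋ)=(-0.034300, 0.511800) → end (x,ẋ)=(0.263866, 1.012138)
phase 2: p=0.3710, T=0.385, ωT=1.187571, cosh=1.792034, sinh=1.487073; start (x,ẋ)=(0.263866, 1.012138) → end (x,ẋ)=(0.666960, 1.322361)
phase 3: p=0.5242, T=0.503, ωT=1.551554, cosh=2.465357, sinh=2.253439; start (x,ẋ)=(0.666960, 1.322361) → end (x,ẋ)=(1.842200, 4.252415)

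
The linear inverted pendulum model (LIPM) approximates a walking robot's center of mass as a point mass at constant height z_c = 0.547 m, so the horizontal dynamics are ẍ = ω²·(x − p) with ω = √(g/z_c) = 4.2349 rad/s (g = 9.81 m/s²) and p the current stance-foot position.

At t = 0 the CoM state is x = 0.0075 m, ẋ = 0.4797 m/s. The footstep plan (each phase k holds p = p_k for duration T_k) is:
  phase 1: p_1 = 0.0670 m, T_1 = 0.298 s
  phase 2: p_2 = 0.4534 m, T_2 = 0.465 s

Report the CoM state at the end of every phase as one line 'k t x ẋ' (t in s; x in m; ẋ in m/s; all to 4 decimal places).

1 0.2980 0.1375 0.5058
2 0.7630 -0.2808 -2.8518

phase 1: p=0.0670, T=0.298, ωT=1.262000, cosh=1.907784, sinh=1.624696; start (x,ẋ)=(0.007500, 0.479700) → end (x,ẋ)=(0.137521, 0.505778)
phase 2: p=0.4534, T=0.465, ωT=1.969229, cosh=3.652355, sinh=3.512791; start (x,ẋ)=(0.137521, 0.505778) → end (x,ẋ)=(-0.280766, -2.851831)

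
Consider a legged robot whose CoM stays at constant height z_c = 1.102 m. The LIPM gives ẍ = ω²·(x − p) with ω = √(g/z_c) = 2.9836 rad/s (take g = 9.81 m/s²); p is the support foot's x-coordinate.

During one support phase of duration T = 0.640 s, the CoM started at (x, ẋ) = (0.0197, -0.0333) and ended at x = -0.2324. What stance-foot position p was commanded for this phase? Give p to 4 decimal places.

p = 0.1076

ωT = 2.9836·0.640 = 1.909504; cosh(ωT) = 3.448947, sinh(ωT) = 3.300793
x(T) = p + (x₀−p)·cosh(ωT) + (ẋ₀/ω)·sinh(ωT) ⇒ p·(1 − cosh) = x(T) − x₀·cosh − (ẋ₀/ω)·sinh
numerator   = -0.2324 − (0.0197)·3.448947 − (-0.0333/2.9836)·3.300793 = -0.263504
denominator = 1 − 3.448947 = -2.448947
p = -0.263504 / -2.448947 = 0.1076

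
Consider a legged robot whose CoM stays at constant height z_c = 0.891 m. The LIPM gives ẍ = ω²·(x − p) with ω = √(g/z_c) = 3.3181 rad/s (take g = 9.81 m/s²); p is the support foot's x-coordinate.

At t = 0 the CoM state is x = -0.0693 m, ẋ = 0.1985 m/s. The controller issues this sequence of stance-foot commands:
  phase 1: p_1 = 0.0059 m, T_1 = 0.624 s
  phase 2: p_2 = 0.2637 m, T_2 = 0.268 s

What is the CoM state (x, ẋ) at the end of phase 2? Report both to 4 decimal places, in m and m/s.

x = -0.2548, ẋ = -1.3455

phase 1: p=0.0059, T=0.624, ωT=2.070494, cosh=4.027433, sinh=3.901309; start (x,ẋ)=(-0.069300, 0.198500) → end (x,ẋ)=(-0.063573, -0.174014)
phase 2: p=0.2637, T=0.268, ωT=0.889251, cosh=1.422135, sinh=1.011171; start (x,ẋ)=(-0.063573, -0.174014) → end (x,ẋ)=(-0.254756, -1.345528)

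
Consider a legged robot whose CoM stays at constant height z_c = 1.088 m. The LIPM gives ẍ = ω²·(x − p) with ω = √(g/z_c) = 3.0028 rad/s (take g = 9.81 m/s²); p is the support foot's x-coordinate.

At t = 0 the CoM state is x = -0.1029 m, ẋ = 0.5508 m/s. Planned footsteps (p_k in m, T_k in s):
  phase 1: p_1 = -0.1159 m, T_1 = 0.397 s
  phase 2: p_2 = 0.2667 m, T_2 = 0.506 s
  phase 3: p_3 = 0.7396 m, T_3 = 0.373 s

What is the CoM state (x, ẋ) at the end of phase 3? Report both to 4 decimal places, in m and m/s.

phase 1: p=-0.1159, T=0.397, ωT=1.192112, cosh=1.798805, sinh=1.495225; start (x,ẋ)=(-0.102900, 0.550800) → end (x,ẋ)=(0.181752, 1.049150)
phase 2: p=0.2667, T=0.506, ωT=1.519417, cosh=2.394199, sinh=2.175360; start (x,ẋ)=(0.181752, 1.049150) → end (x,ẋ)=(0.823367, 1.956977)
phase 3: p=0.7396, T=0.373, ωT=1.120044, cosh=1.695628, sinh=1.369362; start (x,ẋ)=(0.823367, 1.956977) → end (x,ẋ)=(1.774075, 3.662749)

x = 1.7741, ẋ = 3.6627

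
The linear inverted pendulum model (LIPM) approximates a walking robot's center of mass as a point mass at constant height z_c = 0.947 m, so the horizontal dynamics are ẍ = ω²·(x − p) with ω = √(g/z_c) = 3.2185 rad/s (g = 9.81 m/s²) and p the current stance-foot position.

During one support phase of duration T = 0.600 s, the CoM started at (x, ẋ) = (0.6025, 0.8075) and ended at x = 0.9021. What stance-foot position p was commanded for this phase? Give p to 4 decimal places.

p = 0.8196

ωT = 3.2185·0.600 = 1.931100; cosh(ωT) = 3.521041, sinh(ωT) = 3.376052
x(T) = p + (x₀−p)·cosh(ωT) + (ẋ₀/ω)·sinh(ωT) ⇒ p·(1 − cosh) = x(T) − x₀·cosh − (ẋ₀/ω)·sinh
numerator   = 0.9021 − (0.6025)·3.521041 − (0.8075/3.2185)·3.376052 = -2.066356
denominator = 1 − 3.521041 = -2.521041
p = -2.066356 / -2.521041 = 0.8196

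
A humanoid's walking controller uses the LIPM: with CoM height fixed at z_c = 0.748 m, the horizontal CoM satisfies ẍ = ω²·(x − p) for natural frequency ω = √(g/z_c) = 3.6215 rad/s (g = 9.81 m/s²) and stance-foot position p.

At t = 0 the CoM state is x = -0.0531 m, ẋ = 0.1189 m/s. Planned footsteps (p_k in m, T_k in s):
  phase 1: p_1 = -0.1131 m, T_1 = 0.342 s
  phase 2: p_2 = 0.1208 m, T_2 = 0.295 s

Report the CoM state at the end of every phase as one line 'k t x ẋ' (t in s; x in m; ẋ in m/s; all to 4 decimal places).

phase 1: p=-0.1131, T=0.342, ωT=1.238553, cosh=1.870210, sinh=1.580407; start (x,ẋ)=(-0.053100, 0.118900) → end (x,ẋ)=(0.051000, 0.565775)
phase 2: p=0.1208, T=0.295, ωT=1.068342, cosh=1.627064, sinh=1.283487; start (x,ẋ)=(0.051000, 0.565775) → end (x,ẋ)=(0.207746, 0.596111)

1 0.3420 0.0510 0.5658
2 0.6370 0.2077 0.5961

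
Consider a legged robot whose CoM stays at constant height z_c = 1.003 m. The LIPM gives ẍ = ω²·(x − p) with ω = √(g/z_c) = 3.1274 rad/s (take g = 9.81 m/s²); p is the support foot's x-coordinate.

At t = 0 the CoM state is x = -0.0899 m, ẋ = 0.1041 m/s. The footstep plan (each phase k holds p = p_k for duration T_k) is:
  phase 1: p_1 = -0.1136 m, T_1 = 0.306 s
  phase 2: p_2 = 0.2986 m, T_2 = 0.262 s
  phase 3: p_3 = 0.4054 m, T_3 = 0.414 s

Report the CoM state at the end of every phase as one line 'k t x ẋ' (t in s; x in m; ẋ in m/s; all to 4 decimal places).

phase 1: p=-0.1136, T=0.306, ωT=0.956984, cosh=1.493941, sinh=1.109892; start (x,ẋ)=(-0.089900, 0.104100) → end (x,ẋ)=(-0.041249, 0.237784)
phase 2: p=0.2986, T=0.262, ωT=0.819379, cosh=1.354898, sinh=0.914192; start (x,ẋ)=(-0.041249, 0.237784) → end (x,ẋ)=(-0.092353, -0.649472)
phase 3: p=0.4054, T=0.414, ωT=1.294744, cosh=1.962014, sinh=1.688046; start (x,ẋ)=(-0.092353, -0.649472) → end (x,ẋ)=(-0.921757, -3.902006)

1 0.3060 -0.0412 0.2378
2 0.5680 -0.0924 -0.6495
3 0.9820 -0.9218 -3.9020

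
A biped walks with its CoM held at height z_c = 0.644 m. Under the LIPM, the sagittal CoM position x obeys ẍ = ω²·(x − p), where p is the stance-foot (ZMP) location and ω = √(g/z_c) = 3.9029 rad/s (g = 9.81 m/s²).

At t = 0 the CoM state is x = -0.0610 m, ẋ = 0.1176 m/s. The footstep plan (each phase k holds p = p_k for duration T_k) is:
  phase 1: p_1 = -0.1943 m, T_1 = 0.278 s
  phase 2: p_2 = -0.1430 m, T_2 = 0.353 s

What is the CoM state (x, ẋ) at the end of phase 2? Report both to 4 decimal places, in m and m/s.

phase 1: p=-0.1943, T=0.278, ωT=1.085006, cosh=1.648679, sinh=1.310779; start (x,ẋ)=(-0.061000, 0.117600) → end (x,ẋ)=(0.064965, 0.875826)
phase 2: p=-0.1430, T=0.353, ωT=1.377724, cosh=2.109008, sinh=1.856856; start (x,ẋ)=(0.064965, 0.875826) → end (x,ẋ)=(0.712285, 3.354269)

x = 0.7123, ẋ = 3.3543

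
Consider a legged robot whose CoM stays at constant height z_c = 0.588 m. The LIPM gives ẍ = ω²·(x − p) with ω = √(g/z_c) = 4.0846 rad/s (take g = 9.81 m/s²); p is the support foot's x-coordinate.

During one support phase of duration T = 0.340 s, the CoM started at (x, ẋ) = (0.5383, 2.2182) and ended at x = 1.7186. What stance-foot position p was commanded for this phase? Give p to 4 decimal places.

p = 0.3974

ωT = 4.0846·0.340 = 1.388764; cosh(ωT) = 2.129637, sinh(ωT) = 1.880254
x(T) = p + (x₀−p)·cosh(ωT) + (ẋ₀/ω)·sinh(ωT) ⇒ p·(1 − cosh) = x(T) − x₀·cosh − (ẋ₀/ω)·sinh
numerator   = 1.7186 − (0.5383)·2.129637 − (2.2182/4.0846)·1.880254 = -0.448882
denominator = 1 − 2.129637 = -1.129637
p = -0.448882 / -1.129637 = 0.3974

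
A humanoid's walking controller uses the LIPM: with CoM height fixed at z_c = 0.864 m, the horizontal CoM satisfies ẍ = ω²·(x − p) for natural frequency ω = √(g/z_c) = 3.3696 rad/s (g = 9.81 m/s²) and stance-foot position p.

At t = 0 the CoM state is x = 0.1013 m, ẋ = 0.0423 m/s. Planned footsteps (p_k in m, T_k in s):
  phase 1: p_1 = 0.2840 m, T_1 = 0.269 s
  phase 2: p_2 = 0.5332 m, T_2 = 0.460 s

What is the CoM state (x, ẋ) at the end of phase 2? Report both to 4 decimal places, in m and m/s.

x = -1.0809, ẋ = -5.2042

phase 1: p=0.2840, T=0.269, ωT=0.906422, cosh=1.439709, sinh=1.035742; start (x,ẋ)=(0.101300, 0.042300) → end (x,ẋ)=(0.033967, -0.576730)
phase 2: p=0.5332, T=0.460, ωT=1.550016, cosh=2.461895, sinh=2.249650; start (x,ẋ)=(0.033967, -0.576730) → end (x,ẋ)=(-1.080901, -5.204243)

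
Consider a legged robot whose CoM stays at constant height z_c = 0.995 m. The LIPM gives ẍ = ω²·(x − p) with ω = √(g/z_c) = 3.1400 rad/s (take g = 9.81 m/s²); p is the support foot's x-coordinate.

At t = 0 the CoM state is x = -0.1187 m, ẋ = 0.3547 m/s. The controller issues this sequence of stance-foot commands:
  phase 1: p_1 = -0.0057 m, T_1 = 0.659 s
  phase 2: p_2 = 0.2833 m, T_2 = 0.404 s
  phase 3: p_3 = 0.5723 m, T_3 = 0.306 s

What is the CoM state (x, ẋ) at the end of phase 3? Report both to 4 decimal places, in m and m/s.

phase 1: p=-0.0057, T=0.659, ωT=2.069260, cosh=4.022620, sinh=3.896341; start (x,ẋ)=(-0.118700, 0.354700) → end (x,ẋ)=(-0.020118, 0.044324)
phase 2: p=0.2833, T=0.404, ωT=1.268560, cosh=1.918482, sinh=1.637246; start (x,ẋ)=(-0.020118, 0.044324) → end (x,ẋ)=(-0.275692, -1.474826)
phase 3: p=0.5723, T=0.306, ωT=0.960840, cosh=1.498231, sinh=1.115660; start (x,ẋ)=(-0.275692, -1.474826) → end (x,ẋ)=(-1.222202, -5.180292)

x = -1.2222, ẋ = -5.1803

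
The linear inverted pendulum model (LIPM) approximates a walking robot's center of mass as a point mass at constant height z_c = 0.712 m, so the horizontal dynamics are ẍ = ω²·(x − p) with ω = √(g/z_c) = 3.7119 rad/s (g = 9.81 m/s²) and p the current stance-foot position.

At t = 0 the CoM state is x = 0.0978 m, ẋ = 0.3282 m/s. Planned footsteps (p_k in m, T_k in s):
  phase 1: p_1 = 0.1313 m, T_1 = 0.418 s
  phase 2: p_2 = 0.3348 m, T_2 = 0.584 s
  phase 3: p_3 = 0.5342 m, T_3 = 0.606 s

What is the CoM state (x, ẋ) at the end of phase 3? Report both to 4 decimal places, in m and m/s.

x = 1.8827, ẋ = 5.0938

phase 1: p=0.1313, T=0.418, ωT=1.551574, cosh=2.465403, sinh=2.253489; start (x,ẋ)=(0.097800, 0.328200) → end (x,ẋ)=(0.247959, 0.528927)
phase 2: p=0.3348, T=0.584, ωT=2.167750, cosh=4.426516, sinh=4.312081; start (x,ẋ)=(0.247959, 0.528927) → end (x,ẋ)=(0.564846, 0.951322)
phase 3: p=0.5342, T=0.606, ωT=2.249411, cosh=4.793807, sinh=4.688346; start (x,ẋ)=(0.564846, 0.951322) → end (x,ẋ)=(1.882684, 5.093769)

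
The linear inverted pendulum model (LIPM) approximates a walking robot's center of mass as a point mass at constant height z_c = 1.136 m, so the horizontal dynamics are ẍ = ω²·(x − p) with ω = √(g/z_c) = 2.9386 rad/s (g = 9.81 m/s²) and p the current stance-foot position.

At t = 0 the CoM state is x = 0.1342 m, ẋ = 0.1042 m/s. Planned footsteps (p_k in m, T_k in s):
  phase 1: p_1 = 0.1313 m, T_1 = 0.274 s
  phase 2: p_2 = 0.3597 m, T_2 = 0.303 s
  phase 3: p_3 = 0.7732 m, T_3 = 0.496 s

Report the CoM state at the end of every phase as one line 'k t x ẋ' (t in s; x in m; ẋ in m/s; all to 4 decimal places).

1 0.2740 0.1669 0.1475
2 0.5770 0.1362 -0.3638
3 1.0730 -0.9206 -4.6264

phase 1: p=0.1313, T=0.274, ωT=0.805176, cosh=1.342050, sinh=0.895041; start (x,ẋ)=(0.134200, 0.104200) → end (x,ẋ)=(0.166929, 0.147469)
phase 2: p=0.3597, T=0.303, ωT=0.890396, cosh=1.423293, sinh=1.012800; start (x,ẋ)=(0.166929, 0.147469) → end (x,ẋ)=(0.136156, -0.363835)
phase 3: p=0.7732, T=0.496, ωT=1.457546, cosh=2.264105, sinh=2.031298; start (x,ẋ)=(0.136156, -0.363835) → end (x,ẋ)=(-0.920634, -4.626385)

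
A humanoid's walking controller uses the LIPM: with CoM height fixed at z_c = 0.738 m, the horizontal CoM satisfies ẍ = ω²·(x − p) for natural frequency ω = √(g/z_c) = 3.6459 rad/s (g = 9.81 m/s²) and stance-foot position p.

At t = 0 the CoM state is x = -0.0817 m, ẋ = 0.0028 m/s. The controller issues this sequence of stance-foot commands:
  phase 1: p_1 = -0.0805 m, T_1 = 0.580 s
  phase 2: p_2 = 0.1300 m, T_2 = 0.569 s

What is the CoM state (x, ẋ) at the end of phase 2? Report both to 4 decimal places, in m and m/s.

phase 1: p=-0.0805, T=0.580, ωT=2.114622, cosh=4.203566, sinh=4.082887; start (x,ẋ)=(-0.081700, 0.002800) → end (x,ẋ)=(-0.082409, -0.006093)
phase 2: p=0.1300, T=0.569, ωT=2.074517, cosh=4.043159, sinh=3.917542; start (x,ẋ)=(-0.082409, -0.006093) → end (x,ẋ)=(-0.735349, -3.058461)

x = -0.7353, ẋ = -3.0585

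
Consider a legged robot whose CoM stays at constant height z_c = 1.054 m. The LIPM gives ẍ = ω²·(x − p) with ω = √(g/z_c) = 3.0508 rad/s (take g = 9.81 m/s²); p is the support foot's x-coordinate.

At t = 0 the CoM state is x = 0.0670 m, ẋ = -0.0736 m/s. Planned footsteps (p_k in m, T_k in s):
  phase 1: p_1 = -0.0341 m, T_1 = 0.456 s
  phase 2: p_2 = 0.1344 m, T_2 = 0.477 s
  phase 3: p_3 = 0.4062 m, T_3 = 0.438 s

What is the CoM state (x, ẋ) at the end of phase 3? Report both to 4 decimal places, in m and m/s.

x = 0.9979, ẋ = 2.0489

phase 1: p=-0.0341, T=0.456, ωT=1.391165, cosh=2.134157, sinh=1.885372; start (x,ẋ)=(0.067000, -0.073600) → end (x,ẋ)=(0.136179, 0.424442)
phase 2: p=0.1344, T=0.477, ωT=1.455232, cosh=2.259411, sinh=2.026065; start (x,ẋ)=(0.136179, 0.424442) → end (x,ẋ)=(0.420296, 0.969986)
phase 3: p=0.4062, T=0.438, ωT=1.336250, cosh=2.033790, sinh=1.770961; start (x,ẋ)=(0.420296, 0.969986) → end (x,ẋ)=(0.997936, 2.048906)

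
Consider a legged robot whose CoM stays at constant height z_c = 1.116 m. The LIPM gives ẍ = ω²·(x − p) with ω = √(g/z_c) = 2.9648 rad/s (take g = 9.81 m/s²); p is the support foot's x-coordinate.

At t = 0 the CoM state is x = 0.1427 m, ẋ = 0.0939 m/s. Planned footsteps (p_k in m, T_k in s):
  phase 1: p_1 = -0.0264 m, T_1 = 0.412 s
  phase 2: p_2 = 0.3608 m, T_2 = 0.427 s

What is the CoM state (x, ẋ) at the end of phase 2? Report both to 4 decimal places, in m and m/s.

x = 0.8330, ẋ = 1.6899

phase 1: p=-0.0264, T=0.412, ωT=1.221498, cosh=1.843526, sinh=1.548738; start (x,ẋ)=(0.142700, 0.093900) → end (x,ẋ)=(0.334391, 0.949563)
phase 2: p=0.3608, T=0.427, ωT=1.265970, cosh=1.914248, sinh=1.632282; start (x,ẋ)=(0.334391, 0.949563) → end (x,ẋ)=(0.833033, 1.689898)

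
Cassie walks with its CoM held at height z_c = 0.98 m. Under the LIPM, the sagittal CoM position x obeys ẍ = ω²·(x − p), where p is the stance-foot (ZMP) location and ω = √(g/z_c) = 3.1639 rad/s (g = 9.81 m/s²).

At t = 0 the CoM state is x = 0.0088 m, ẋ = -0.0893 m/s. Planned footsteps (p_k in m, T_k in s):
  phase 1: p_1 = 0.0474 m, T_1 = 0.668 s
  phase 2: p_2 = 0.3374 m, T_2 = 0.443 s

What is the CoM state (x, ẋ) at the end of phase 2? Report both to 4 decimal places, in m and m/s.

x = -1.4107, ẋ = -5.3039

phase 1: p=0.0474, T=0.668, ωT=2.113485, cosh=4.198927, sinh=4.078111; start (x,ẋ)=(0.008800, -0.089300) → end (x,ẋ)=(-0.229782, -0.873010)
phase 2: p=0.3374, T=0.443, ωT=1.401608, cosh=2.153963, sinh=1.907762; start (x,ẋ)=(-0.229782, -0.873010) → end (x,ẋ)=(-1.410694, -5.303922)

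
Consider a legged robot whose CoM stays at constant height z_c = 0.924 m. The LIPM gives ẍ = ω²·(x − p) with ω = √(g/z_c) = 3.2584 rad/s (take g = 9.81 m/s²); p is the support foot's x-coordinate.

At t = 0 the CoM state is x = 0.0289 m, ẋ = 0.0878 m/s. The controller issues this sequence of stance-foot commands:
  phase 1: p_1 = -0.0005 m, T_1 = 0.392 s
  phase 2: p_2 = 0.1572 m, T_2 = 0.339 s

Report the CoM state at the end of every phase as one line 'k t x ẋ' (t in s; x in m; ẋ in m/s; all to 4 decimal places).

1 0.3920 0.1009 0.3282
2 0.7310 0.1982 0.3031

phase 1: p=-0.0005, T=0.392, ωT=1.277293, cosh=1.932854, sinh=1.654063; start (x,ẋ)=(0.028900, 0.087800) → end (x,ẋ)=(0.100896, 0.328159)
phase 2: p=0.1572, T=0.339, ωT=1.104598, cosh=1.674677, sinh=1.343333; start (x,ẋ)=(0.100896, 0.328159) → end (x,ẋ)=(0.198198, 0.303110)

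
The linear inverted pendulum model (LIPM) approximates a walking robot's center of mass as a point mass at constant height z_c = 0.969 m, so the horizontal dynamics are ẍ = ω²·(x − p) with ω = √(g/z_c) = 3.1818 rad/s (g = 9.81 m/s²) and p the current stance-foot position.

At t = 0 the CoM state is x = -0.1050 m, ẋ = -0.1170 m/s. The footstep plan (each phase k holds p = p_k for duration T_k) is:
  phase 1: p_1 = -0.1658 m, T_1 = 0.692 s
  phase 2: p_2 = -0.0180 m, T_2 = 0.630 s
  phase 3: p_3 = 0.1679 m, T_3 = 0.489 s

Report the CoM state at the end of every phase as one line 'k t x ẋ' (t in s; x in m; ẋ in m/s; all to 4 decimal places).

1 0.6920 -0.0518 0.3285
2 1.3220 0.2305 0.8495
3 1.8110 0.9274 2.5536

phase 1: p=-0.1658, T=0.692, ωT=2.201806, cosh=4.575964, sinh=4.465360; start (x,ẋ)=(-0.105000, -0.117000) → end (x,ẋ)=(-0.051780, 0.328452)
phase 2: p=-0.0180, T=0.630, ωT=2.004534, cosh=3.778679, sinh=3.643956; start (x,ẋ)=(-0.051780, 0.328452) → end (x,ẋ)=(0.230515, 0.849456)
phase 3: p=0.1679, T=0.489, ωT=1.555900, cosh=2.475175, sinh=2.264176; start (x,ẋ)=(0.230515, 0.849456) → end (x,ẋ)=(0.927358, 2.553641)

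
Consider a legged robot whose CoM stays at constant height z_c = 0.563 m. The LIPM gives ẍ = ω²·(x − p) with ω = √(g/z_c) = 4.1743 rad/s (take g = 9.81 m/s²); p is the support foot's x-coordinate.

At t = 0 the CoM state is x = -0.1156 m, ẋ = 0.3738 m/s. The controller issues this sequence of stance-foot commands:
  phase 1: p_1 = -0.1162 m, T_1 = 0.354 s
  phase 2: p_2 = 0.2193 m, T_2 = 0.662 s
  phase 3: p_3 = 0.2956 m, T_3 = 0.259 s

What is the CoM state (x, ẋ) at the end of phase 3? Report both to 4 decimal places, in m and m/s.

phase 1: p=-0.1162, T=0.354, ωT=1.477702, cosh=2.305512, sinh=2.077351; start (x,ẋ)=(-0.115600, 0.373800) → end (x,ẋ)=(0.071206, 0.867003)
phase 2: p=0.2193, T=0.662, ωT=2.763387, cosh=7.958260, sinh=7.895182; start (x,ẋ)=(0.071206, 0.867003) → end (x,ẋ)=(0.680560, 2.019119)
phase 3: p=0.2956, T=0.259, ωT=1.081144, cosh=1.643628, sinh=1.304421; start (x,ẋ)=(0.680560, 2.019119) → end (x,ẋ)=(1.559282, 5.414804)

x = 1.5593, ẋ = 5.4148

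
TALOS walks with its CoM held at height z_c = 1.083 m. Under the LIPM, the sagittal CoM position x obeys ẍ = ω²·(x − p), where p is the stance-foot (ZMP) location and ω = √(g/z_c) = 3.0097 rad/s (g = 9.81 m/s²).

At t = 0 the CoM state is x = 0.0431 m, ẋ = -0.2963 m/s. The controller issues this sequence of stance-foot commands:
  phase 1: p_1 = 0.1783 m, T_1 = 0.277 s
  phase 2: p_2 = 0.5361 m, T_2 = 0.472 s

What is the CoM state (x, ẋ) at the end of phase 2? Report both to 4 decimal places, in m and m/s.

x = -1.3627, ẋ = -5.4432

phase 1: p=0.1783, T=0.277, ωT=0.833687, cosh=1.368117, sinh=0.933673; start (x,ẋ)=(0.043100, -0.296300) → end (x,ẋ)=(-0.098588, -0.785295)
phase 2: p=0.5361, T=0.472, ωT=1.420578, cosh=2.190544, sinh=1.948970; start (x,ẋ)=(-0.098588, -0.785295) → end (x,ẋ)=(-1.362740, -5.443186)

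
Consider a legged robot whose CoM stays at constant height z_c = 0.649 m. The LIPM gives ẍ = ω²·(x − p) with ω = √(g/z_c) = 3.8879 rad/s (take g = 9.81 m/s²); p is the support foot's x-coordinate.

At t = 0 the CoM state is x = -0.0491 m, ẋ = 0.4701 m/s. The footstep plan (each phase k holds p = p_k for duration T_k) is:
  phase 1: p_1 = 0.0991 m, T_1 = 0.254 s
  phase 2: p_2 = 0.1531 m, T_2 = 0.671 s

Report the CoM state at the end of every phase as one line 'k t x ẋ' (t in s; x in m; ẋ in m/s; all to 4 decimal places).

phase 1: p=0.0991, T=0.254, ωT=0.987527, cosh=1.528542, sinh=1.156045; start (x,ẋ)=(-0.049100, 0.470100) → end (x,ẋ)=(0.012352, 0.052470)
phase 2: p=0.1531, T=0.671, ωT=2.608781, cosh=6.828053, sinh=6.754429; start (x,ẋ)=(0.012352, 0.052470) → end (x,ẋ)=(-0.716782, -3.337862)

1 0.2540 0.0124 0.0525
2 0.9250 -0.7168 -3.3379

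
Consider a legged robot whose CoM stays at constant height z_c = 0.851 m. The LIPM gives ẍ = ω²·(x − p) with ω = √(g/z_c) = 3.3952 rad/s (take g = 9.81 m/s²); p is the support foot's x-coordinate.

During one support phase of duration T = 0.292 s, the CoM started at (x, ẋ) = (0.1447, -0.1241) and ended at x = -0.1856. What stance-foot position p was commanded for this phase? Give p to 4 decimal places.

ωT = 3.3952·0.292 = 0.991398; cosh(ωT) = 1.533029, sinh(ωT) = 1.161972
x(T) = p + (x₀−p)·cosh(ωT) + (ẋ₀/ω)·sinh(ωT) ⇒ p·(1 − cosh) = x(T) − x₀·cosh − (ẋ₀/ω)·sinh
numerator   = -0.1856 − (0.1447)·1.533029 − (-0.1241/3.3952)·1.161972 = -0.364957
denominator = 1 − 1.533029 = -0.533029
p = -0.364957 / -0.533029 = 0.6847

p = 0.6847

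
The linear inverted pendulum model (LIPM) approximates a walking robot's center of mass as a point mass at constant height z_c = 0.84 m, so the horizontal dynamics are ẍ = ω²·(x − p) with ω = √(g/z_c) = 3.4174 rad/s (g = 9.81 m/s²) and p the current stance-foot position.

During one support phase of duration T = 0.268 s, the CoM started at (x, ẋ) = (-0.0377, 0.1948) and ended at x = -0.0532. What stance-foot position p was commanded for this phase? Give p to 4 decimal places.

ωT = 3.4174·0.268 = 0.915863; cosh(ωT) = 1.449551, sinh(ωT) = 1.049380
x(T) = p + (x₀−p)·cosh(ωT) + (ẋ₀/ω)·sinh(ωT) ⇒ p·(1 − cosh) = x(T) − x₀·cosh − (ẋ₀/ω)·sinh
numerator   = -0.0532 − (-0.0377)·1.449551 − (0.1948/3.4174)·1.049380 = -0.058369
denominator = 1 − 1.449551 = -0.449551
p = -0.058369 / -0.449551 = 0.1298

p = 0.1298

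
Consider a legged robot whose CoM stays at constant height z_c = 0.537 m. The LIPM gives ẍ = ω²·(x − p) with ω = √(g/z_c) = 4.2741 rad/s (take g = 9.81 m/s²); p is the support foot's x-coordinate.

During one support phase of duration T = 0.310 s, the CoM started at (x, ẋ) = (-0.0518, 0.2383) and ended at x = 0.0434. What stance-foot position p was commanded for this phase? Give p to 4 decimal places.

p = -0.0496

ωT = 4.2741·0.310 = 1.324971; cosh(ωT) = 2.013943, sinh(ωT) = 1.748133
x(T) = p + (x₀−p)·cosh(ωT) + (ẋ₀/ω)·sinh(ωT) ⇒ p·(1 − cosh) = x(T) − x₀·cosh − (ẋ₀/ω)·sinh
numerator   = 0.0434 − (-0.0518)·2.013943 − (0.2383/4.2741)·1.748133 = 0.050256
denominator = 1 − 2.013943 = -1.013943
p = 0.050256 / -1.013943 = -0.0496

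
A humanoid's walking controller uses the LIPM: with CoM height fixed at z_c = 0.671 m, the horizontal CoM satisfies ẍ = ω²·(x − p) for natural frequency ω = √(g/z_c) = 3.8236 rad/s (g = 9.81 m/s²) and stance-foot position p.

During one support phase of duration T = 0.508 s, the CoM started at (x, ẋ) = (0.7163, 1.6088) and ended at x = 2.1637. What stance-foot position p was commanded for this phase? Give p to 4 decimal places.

p = 0.7124

ωT = 3.8236·0.508 = 1.942389; cosh(ωT) = 3.559377, sinh(ωT) = 3.416016
x(T) = p + (x₀−p)·cosh(ωT) + (ẋ₀/ω)·sinh(ωT) ⇒ p·(1 − cosh) = x(T) − x₀·cosh − (ẋ₀/ω)·sinh
numerator   = 2.1637 − (0.7163)·3.559377 − (1.6088/3.8236)·3.416016 = -1.823189
denominator = 1 − 3.559377 = -2.559377
p = -1.823189 / -2.559377 = 0.7124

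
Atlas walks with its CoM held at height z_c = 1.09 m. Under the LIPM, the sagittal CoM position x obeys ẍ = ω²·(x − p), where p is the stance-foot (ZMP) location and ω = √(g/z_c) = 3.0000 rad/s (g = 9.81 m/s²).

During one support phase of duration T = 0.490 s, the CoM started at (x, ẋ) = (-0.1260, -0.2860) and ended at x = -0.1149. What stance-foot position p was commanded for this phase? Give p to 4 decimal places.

ωT = 3.0000·0.490 = 1.470000; cosh(ωT) = 2.289580, sinh(ωT) = 2.059655
x(T) = p + (x₀−p)·cosh(ωT) + (ẋ₀/ω)·sinh(ωT) ⇒ p·(1 − cosh) = x(T) − x₀·cosh − (ẋ₀/ω)·sinh
numerator   = -0.1149 − (-0.1260)·2.289580 − (-0.2860/3.0000)·2.059655 = 0.369941
denominator = 1 − 2.289580 = -1.289580
p = 0.369941 / -1.289580 = -0.2869

p = -0.2869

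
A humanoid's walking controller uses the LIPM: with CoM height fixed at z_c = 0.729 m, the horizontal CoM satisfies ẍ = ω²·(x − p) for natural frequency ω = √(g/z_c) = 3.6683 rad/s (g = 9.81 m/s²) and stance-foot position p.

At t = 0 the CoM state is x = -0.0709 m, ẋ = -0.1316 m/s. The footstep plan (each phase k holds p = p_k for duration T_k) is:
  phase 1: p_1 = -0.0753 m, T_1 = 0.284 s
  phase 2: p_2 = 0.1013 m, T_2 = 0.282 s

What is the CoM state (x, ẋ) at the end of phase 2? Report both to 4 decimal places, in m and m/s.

phase 1: p=-0.0753, T=0.284, ωT=1.041797, cosh=1.593563, sinh=1.240743; start (x,ẋ)=(-0.070900, -0.131600) → end (x,ẋ)=(-0.112800, -0.189687)
phase 2: p=0.1013, T=0.282, ωT=1.034461, cosh=1.584503, sinh=1.229085; start (x,ẋ)=(-0.112800, -0.189687) → end (x,ẋ)=(-0.301498, -1.265861)

x = -0.3015, ẋ = -1.2659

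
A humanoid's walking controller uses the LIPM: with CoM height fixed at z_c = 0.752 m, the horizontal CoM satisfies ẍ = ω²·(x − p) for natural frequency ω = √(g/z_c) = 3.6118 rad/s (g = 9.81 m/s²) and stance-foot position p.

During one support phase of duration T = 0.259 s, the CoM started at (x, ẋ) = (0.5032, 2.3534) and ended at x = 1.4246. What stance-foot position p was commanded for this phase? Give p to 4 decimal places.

p = 0.0376

ωT = 3.6118·0.259 = 0.935456; cosh(ωT) = 1.470391, sinh(ωT) = 1.077984
x(T) = p + (x₀−p)·cosh(ωT) + (ẋ₀/ω)·sinh(ωT) ⇒ p·(1 − cosh) = x(T) − x₀·cosh − (ẋ₀/ω)·sinh
numerator   = 1.4246 − (0.5032)·1.470391 − (2.3534/3.6118)·1.077984 = -0.017701
denominator = 1 − 1.470391 = -0.470391
p = -0.017701 / -0.470391 = 0.0376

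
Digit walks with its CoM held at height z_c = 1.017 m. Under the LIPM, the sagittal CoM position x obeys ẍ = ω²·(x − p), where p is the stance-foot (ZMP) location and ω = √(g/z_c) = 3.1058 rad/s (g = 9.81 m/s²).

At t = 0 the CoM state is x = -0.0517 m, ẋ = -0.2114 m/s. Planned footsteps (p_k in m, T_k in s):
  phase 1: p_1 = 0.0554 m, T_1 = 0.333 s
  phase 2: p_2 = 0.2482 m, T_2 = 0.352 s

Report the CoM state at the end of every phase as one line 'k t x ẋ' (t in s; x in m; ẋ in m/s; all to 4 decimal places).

1 0.3330 -0.1979 -0.7436
2 0.6850 -0.8092 -3.0690

phase 1: p=0.0554, T=0.333, ωT=1.034231, cosh=1.584221, sinh=1.228722; start (x,ẋ)=(-0.051700, -0.211400) → end (x,ẋ)=(-0.197905, -0.743616)
phase 2: p=0.2482, T=0.352, ωT=1.093242, cosh=1.659530, sinh=1.324401; start (x,ẋ)=(-0.197905, -0.743616) → end (x,ẋ)=(-0.809223, -3.069026)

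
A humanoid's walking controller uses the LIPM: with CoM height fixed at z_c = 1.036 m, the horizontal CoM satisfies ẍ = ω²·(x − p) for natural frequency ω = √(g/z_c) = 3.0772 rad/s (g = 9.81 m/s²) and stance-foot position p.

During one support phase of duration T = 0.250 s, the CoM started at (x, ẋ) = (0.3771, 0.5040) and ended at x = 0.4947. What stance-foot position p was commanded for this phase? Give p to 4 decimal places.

ωT = 3.0772·0.250 = 0.769300; cosh(ωT) = 1.310796, sinh(ωT) = 0.847459
x(T) = p + (x₀−p)·cosh(ωT) + (ẋ₀/ω)·sinh(ωT) ⇒ p·(1 − cosh) = x(T) − x₀·cosh − (ẋ₀/ω)·sinh
numerator   = 0.4947 − (0.3771)·1.310796 − (0.5040/3.0772)·0.847459 = -0.138402
denominator = 1 − 1.310796 = -0.310796
p = -0.138402 / -0.310796 = 0.4453

p = 0.4453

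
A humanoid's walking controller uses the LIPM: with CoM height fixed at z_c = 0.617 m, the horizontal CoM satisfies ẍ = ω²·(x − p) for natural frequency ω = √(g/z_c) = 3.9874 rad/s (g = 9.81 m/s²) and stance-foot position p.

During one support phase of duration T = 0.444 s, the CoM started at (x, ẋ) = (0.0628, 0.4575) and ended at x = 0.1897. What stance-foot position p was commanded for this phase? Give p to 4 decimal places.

ωT = 3.9874·0.444 = 1.770406; cosh(ωT) = 3.021749, sinh(ωT) = 2.851486
x(T) = p + (x₀−p)·cosh(ωT) + (ẋ₀/ω)·sinh(ωT) ⇒ p·(1 − cosh) = x(T) − x₀·cosh − (ẋ₀/ω)·sinh
numerator   = 0.1897 − (0.0628)·3.021749 − (0.4575/3.9874)·2.851486 = -0.327235
denominator = 1 − 3.021749 = -2.021749
p = -0.327235 / -2.021749 = 0.1619

p = 0.1619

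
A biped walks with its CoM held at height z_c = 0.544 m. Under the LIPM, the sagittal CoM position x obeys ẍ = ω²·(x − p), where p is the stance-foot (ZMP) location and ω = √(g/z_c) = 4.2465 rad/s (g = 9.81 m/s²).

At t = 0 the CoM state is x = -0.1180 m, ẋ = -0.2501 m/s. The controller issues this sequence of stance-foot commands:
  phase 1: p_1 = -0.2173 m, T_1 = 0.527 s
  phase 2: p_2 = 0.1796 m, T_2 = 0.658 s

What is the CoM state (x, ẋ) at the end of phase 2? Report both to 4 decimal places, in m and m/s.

x = 0.0195, ẋ = -0.5811

phase 1: p=-0.2173, T=0.527, ωT=2.237906, cosh=4.740180, sinh=4.633498; start (x,ẋ)=(-0.118000, -0.250100) → end (x,ẋ)=(-0.019493, 0.768323)
phase 2: p=0.1796, T=0.658, ωT=2.794197, cosh=8.205329, sinh=8.144165; start (x,ẋ)=(-0.019493, 0.768323) → end (x,ẋ)=(0.019510, -0.581118)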